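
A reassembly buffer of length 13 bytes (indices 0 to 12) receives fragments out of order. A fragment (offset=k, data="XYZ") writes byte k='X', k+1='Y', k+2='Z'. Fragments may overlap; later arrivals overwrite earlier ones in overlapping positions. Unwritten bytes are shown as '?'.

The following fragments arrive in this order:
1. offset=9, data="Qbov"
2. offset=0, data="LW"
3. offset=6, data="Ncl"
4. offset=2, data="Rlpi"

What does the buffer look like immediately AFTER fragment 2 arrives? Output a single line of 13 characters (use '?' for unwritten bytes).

Answer: LW???????Qbov

Derivation:
Fragment 1: offset=9 data="Qbov" -> buffer=?????????Qbov
Fragment 2: offset=0 data="LW" -> buffer=LW???????Qbov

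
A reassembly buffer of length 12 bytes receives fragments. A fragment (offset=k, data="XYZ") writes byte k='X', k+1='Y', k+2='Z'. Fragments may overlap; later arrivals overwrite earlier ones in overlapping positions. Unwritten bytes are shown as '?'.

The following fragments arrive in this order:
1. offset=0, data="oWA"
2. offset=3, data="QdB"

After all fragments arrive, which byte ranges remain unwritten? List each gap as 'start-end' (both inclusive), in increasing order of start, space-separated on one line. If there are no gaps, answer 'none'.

Answer: 6-11

Derivation:
Fragment 1: offset=0 len=3
Fragment 2: offset=3 len=3
Gaps: 6-11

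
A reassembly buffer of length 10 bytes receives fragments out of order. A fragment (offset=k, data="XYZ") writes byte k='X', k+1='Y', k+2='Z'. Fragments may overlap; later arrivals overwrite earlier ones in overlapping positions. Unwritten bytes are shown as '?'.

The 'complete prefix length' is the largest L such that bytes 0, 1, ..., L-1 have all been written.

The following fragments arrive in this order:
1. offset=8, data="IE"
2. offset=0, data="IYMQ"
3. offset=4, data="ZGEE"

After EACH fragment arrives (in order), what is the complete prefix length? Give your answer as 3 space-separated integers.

Fragment 1: offset=8 data="IE" -> buffer=????????IE -> prefix_len=0
Fragment 2: offset=0 data="IYMQ" -> buffer=IYMQ????IE -> prefix_len=4
Fragment 3: offset=4 data="ZGEE" -> buffer=IYMQZGEEIE -> prefix_len=10

Answer: 0 4 10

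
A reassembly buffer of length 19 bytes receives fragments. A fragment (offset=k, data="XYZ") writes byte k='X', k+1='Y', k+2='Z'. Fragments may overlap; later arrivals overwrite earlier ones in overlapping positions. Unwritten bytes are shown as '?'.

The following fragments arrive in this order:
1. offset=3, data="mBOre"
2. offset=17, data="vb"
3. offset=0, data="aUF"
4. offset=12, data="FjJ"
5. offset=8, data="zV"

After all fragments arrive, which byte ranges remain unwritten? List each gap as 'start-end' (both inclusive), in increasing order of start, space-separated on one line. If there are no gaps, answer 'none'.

Fragment 1: offset=3 len=5
Fragment 2: offset=17 len=2
Fragment 3: offset=0 len=3
Fragment 4: offset=12 len=3
Fragment 5: offset=8 len=2
Gaps: 10-11 15-16

Answer: 10-11 15-16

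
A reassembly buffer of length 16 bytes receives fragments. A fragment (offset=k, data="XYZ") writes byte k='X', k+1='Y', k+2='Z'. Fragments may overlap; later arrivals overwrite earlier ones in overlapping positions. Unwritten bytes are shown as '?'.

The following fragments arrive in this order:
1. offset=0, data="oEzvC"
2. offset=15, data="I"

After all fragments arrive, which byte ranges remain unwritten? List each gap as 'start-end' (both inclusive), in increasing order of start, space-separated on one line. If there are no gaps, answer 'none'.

Fragment 1: offset=0 len=5
Fragment 2: offset=15 len=1
Gaps: 5-14

Answer: 5-14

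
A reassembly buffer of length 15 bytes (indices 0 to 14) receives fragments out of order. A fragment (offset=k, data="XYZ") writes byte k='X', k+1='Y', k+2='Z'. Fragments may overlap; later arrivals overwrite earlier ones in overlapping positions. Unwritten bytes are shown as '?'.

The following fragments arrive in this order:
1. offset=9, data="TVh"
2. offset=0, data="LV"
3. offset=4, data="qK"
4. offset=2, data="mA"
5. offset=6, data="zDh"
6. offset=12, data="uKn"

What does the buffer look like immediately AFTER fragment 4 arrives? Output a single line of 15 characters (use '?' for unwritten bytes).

Fragment 1: offset=9 data="TVh" -> buffer=?????????TVh???
Fragment 2: offset=0 data="LV" -> buffer=LV???????TVh???
Fragment 3: offset=4 data="qK" -> buffer=LV??qK???TVh???
Fragment 4: offset=2 data="mA" -> buffer=LVmAqK???TVh???

Answer: LVmAqK???TVh???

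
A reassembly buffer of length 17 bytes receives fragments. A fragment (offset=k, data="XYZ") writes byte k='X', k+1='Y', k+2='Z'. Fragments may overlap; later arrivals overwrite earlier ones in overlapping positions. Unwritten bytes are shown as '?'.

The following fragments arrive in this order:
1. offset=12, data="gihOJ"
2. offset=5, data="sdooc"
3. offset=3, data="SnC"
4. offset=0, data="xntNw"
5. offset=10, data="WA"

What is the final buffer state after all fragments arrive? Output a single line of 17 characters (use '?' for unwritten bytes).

Fragment 1: offset=12 data="gihOJ" -> buffer=????????????gihOJ
Fragment 2: offset=5 data="sdooc" -> buffer=?????sdooc??gihOJ
Fragment 3: offset=3 data="SnC" -> buffer=???SnCdooc??gihOJ
Fragment 4: offset=0 data="xntNw" -> buffer=xntNwCdooc??gihOJ
Fragment 5: offset=10 data="WA" -> buffer=xntNwCdoocWAgihOJ

Answer: xntNwCdoocWAgihOJ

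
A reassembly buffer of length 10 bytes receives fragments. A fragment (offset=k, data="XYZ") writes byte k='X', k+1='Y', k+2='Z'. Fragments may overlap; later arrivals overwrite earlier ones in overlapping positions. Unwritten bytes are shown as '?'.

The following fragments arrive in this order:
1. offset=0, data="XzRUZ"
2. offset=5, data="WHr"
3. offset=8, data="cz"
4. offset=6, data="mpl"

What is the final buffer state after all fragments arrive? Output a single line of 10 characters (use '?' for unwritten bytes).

Fragment 1: offset=0 data="XzRUZ" -> buffer=XzRUZ?????
Fragment 2: offset=5 data="WHr" -> buffer=XzRUZWHr??
Fragment 3: offset=8 data="cz" -> buffer=XzRUZWHrcz
Fragment 4: offset=6 data="mpl" -> buffer=XzRUZWmplz

Answer: XzRUZWmplz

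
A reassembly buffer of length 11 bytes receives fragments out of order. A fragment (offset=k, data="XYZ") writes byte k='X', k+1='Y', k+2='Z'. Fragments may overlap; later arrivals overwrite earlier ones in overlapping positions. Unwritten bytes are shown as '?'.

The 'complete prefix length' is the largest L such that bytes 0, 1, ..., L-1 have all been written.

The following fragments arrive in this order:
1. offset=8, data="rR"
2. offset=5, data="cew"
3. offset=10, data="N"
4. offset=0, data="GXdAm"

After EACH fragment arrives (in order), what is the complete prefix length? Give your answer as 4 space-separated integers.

Answer: 0 0 0 11

Derivation:
Fragment 1: offset=8 data="rR" -> buffer=????????rR? -> prefix_len=0
Fragment 2: offset=5 data="cew" -> buffer=?????cewrR? -> prefix_len=0
Fragment 3: offset=10 data="N" -> buffer=?????cewrRN -> prefix_len=0
Fragment 4: offset=0 data="GXdAm" -> buffer=GXdAmcewrRN -> prefix_len=11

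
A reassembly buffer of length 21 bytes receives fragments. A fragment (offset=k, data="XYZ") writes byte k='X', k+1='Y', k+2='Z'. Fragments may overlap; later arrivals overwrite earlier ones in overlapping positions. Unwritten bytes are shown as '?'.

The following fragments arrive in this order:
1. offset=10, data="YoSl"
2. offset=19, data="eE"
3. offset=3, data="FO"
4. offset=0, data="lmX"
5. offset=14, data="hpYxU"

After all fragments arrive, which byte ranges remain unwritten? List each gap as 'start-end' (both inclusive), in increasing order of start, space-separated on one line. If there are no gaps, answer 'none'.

Answer: 5-9

Derivation:
Fragment 1: offset=10 len=4
Fragment 2: offset=19 len=2
Fragment 3: offset=3 len=2
Fragment 4: offset=0 len=3
Fragment 5: offset=14 len=5
Gaps: 5-9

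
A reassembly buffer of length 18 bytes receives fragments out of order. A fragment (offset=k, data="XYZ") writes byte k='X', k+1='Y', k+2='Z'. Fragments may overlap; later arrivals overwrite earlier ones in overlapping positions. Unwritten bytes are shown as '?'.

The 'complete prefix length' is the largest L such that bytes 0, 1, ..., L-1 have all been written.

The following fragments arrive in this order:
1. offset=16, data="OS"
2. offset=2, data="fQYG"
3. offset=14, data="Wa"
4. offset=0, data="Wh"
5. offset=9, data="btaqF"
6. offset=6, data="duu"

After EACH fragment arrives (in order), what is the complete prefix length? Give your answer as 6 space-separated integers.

Answer: 0 0 0 6 6 18

Derivation:
Fragment 1: offset=16 data="OS" -> buffer=????????????????OS -> prefix_len=0
Fragment 2: offset=2 data="fQYG" -> buffer=??fQYG??????????OS -> prefix_len=0
Fragment 3: offset=14 data="Wa" -> buffer=??fQYG????????WaOS -> prefix_len=0
Fragment 4: offset=0 data="Wh" -> buffer=WhfQYG????????WaOS -> prefix_len=6
Fragment 5: offset=9 data="btaqF" -> buffer=WhfQYG???btaqFWaOS -> prefix_len=6
Fragment 6: offset=6 data="duu" -> buffer=WhfQYGduubtaqFWaOS -> prefix_len=18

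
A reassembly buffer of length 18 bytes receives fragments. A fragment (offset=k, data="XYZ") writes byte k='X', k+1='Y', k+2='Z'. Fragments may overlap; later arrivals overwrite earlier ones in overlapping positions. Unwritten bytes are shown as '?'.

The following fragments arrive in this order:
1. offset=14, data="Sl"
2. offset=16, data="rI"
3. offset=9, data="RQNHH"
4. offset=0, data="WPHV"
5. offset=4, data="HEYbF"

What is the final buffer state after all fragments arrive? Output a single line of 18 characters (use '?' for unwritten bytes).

Fragment 1: offset=14 data="Sl" -> buffer=??????????????Sl??
Fragment 2: offset=16 data="rI" -> buffer=??????????????SlrI
Fragment 3: offset=9 data="RQNHH" -> buffer=?????????RQNHHSlrI
Fragment 4: offset=0 data="WPHV" -> buffer=WPHV?????RQNHHSlrI
Fragment 5: offset=4 data="HEYbF" -> buffer=WPHVHEYbFRQNHHSlrI

Answer: WPHVHEYbFRQNHHSlrI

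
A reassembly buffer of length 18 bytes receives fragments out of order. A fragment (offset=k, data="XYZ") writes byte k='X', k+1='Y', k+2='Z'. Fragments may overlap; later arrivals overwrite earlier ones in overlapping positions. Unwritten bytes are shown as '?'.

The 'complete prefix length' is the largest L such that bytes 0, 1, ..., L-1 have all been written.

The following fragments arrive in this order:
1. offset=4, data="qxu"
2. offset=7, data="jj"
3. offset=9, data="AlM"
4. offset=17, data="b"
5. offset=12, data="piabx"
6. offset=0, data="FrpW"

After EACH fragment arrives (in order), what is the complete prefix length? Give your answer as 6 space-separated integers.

Answer: 0 0 0 0 0 18

Derivation:
Fragment 1: offset=4 data="qxu" -> buffer=????qxu??????????? -> prefix_len=0
Fragment 2: offset=7 data="jj" -> buffer=????qxujj????????? -> prefix_len=0
Fragment 3: offset=9 data="AlM" -> buffer=????qxujjAlM?????? -> prefix_len=0
Fragment 4: offset=17 data="b" -> buffer=????qxujjAlM?????b -> prefix_len=0
Fragment 5: offset=12 data="piabx" -> buffer=????qxujjAlMpiabxb -> prefix_len=0
Fragment 6: offset=0 data="FrpW" -> buffer=FrpWqxujjAlMpiabxb -> prefix_len=18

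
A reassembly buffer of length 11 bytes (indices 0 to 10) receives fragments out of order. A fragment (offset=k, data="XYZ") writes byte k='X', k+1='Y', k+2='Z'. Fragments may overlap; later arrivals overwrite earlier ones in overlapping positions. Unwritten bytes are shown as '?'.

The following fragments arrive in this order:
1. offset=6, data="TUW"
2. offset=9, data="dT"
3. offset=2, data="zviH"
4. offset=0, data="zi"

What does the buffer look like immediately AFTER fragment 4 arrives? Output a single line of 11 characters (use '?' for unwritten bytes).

Fragment 1: offset=6 data="TUW" -> buffer=??????TUW??
Fragment 2: offset=9 data="dT" -> buffer=??????TUWdT
Fragment 3: offset=2 data="zviH" -> buffer=??zviHTUWdT
Fragment 4: offset=0 data="zi" -> buffer=zizviHTUWdT

Answer: zizviHTUWdT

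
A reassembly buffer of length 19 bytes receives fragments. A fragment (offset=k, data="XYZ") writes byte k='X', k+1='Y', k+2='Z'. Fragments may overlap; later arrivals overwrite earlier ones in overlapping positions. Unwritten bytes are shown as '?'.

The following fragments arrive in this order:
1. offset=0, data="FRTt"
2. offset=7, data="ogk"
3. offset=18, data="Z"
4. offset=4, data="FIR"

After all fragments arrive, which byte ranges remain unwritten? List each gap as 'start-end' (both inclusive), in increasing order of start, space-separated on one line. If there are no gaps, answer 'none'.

Answer: 10-17

Derivation:
Fragment 1: offset=0 len=4
Fragment 2: offset=7 len=3
Fragment 3: offset=18 len=1
Fragment 4: offset=4 len=3
Gaps: 10-17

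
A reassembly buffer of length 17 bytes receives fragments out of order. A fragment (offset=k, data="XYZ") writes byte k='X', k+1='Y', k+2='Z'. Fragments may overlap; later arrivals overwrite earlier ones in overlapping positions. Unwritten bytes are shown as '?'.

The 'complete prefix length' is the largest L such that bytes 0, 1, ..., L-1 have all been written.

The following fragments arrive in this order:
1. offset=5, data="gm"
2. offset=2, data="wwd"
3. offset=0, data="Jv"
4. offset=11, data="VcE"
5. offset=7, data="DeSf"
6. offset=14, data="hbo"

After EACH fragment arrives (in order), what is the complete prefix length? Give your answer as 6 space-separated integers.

Answer: 0 0 7 7 14 17

Derivation:
Fragment 1: offset=5 data="gm" -> buffer=?????gm?????????? -> prefix_len=0
Fragment 2: offset=2 data="wwd" -> buffer=??wwdgm?????????? -> prefix_len=0
Fragment 3: offset=0 data="Jv" -> buffer=Jvwwdgm?????????? -> prefix_len=7
Fragment 4: offset=11 data="VcE" -> buffer=Jvwwdgm????VcE??? -> prefix_len=7
Fragment 5: offset=7 data="DeSf" -> buffer=JvwwdgmDeSfVcE??? -> prefix_len=14
Fragment 6: offset=14 data="hbo" -> buffer=JvwwdgmDeSfVcEhbo -> prefix_len=17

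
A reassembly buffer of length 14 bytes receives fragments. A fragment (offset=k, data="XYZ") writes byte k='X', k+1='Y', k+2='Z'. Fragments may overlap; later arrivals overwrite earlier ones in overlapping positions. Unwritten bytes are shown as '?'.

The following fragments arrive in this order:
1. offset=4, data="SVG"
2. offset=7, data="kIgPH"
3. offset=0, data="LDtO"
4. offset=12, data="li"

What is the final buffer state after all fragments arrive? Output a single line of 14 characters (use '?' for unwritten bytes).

Fragment 1: offset=4 data="SVG" -> buffer=????SVG???????
Fragment 2: offset=7 data="kIgPH" -> buffer=????SVGkIgPH??
Fragment 3: offset=0 data="LDtO" -> buffer=LDtOSVGkIgPH??
Fragment 4: offset=12 data="li" -> buffer=LDtOSVGkIgPHli

Answer: LDtOSVGkIgPHli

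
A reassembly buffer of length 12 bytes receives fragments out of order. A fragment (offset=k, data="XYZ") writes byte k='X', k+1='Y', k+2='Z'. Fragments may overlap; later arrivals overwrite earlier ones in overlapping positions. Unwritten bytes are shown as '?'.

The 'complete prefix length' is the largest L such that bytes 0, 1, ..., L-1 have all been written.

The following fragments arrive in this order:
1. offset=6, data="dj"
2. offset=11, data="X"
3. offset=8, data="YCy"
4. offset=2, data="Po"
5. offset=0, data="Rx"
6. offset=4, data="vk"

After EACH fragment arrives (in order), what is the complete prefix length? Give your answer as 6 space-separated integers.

Answer: 0 0 0 0 4 12

Derivation:
Fragment 1: offset=6 data="dj" -> buffer=??????dj???? -> prefix_len=0
Fragment 2: offset=11 data="X" -> buffer=??????dj???X -> prefix_len=0
Fragment 3: offset=8 data="YCy" -> buffer=??????djYCyX -> prefix_len=0
Fragment 4: offset=2 data="Po" -> buffer=??Po??djYCyX -> prefix_len=0
Fragment 5: offset=0 data="Rx" -> buffer=RxPo??djYCyX -> prefix_len=4
Fragment 6: offset=4 data="vk" -> buffer=RxPovkdjYCyX -> prefix_len=12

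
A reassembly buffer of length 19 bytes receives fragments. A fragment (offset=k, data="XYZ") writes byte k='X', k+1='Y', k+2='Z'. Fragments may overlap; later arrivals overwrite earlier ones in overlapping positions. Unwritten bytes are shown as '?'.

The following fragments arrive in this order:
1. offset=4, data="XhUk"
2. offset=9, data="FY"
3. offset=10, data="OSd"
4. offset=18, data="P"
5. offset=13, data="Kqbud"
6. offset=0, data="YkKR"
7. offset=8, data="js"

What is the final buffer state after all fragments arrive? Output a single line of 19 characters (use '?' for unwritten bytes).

Fragment 1: offset=4 data="XhUk" -> buffer=????XhUk???????????
Fragment 2: offset=9 data="FY" -> buffer=????XhUk?FY????????
Fragment 3: offset=10 data="OSd" -> buffer=????XhUk?FOSd??????
Fragment 4: offset=18 data="P" -> buffer=????XhUk?FOSd?????P
Fragment 5: offset=13 data="Kqbud" -> buffer=????XhUk?FOSdKqbudP
Fragment 6: offset=0 data="YkKR" -> buffer=YkKRXhUk?FOSdKqbudP
Fragment 7: offset=8 data="js" -> buffer=YkKRXhUkjsOSdKqbudP

Answer: YkKRXhUkjsOSdKqbudP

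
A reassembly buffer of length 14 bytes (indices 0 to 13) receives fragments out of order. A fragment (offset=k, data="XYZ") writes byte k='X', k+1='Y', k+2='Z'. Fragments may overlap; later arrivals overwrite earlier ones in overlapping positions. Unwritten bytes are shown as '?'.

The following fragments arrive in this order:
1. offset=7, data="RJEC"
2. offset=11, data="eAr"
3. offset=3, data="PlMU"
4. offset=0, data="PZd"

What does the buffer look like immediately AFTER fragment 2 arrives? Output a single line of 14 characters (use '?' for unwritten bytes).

Answer: ???????RJECeAr

Derivation:
Fragment 1: offset=7 data="RJEC" -> buffer=???????RJEC???
Fragment 2: offset=11 data="eAr" -> buffer=???????RJECeAr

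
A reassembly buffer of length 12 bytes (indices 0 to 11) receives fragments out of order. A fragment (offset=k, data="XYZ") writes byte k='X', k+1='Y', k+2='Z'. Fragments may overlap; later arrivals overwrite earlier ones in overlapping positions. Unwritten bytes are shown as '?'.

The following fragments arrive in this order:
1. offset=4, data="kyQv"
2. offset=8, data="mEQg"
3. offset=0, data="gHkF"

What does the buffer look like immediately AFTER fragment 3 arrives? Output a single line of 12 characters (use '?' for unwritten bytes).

Answer: gHkFkyQvmEQg

Derivation:
Fragment 1: offset=4 data="kyQv" -> buffer=????kyQv????
Fragment 2: offset=8 data="mEQg" -> buffer=????kyQvmEQg
Fragment 3: offset=0 data="gHkF" -> buffer=gHkFkyQvmEQg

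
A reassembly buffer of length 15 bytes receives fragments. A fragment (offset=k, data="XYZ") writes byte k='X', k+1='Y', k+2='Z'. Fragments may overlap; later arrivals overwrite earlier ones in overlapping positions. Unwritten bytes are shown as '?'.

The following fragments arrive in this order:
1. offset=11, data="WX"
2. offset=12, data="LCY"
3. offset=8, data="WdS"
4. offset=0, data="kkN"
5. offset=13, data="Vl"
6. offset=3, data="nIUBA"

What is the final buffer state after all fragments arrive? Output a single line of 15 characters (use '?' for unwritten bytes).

Fragment 1: offset=11 data="WX" -> buffer=???????????WX??
Fragment 2: offset=12 data="LCY" -> buffer=???????????WLCY
Fragment 3: offset=8 data="WdS" -> buffer=????????WdSWLCY
Fragment 4: offset=0 data="kkN" -> buffer=kkN?????WdSWLCY
Fragment 5: offset=13 data="Vl" -> buffer=kkN?????WdSWLVl
Fragment 6: offset=3 data="nIUBA" -> buffer=kkNnIUBAWdSWLVl

Answer: kkNnIUBAWdSWLVl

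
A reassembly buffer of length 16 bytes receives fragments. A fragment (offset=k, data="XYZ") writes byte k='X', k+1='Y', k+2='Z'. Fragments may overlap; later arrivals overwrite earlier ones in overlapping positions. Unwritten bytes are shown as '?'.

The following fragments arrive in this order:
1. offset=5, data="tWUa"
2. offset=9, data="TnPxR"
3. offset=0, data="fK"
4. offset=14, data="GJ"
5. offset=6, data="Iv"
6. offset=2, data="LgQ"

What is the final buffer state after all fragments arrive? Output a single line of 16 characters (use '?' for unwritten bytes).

Answer: fKLgQtIvaTnPxRGJ

Derivation:
Fragment 1: offset=5 data="tWUa" -> buffer=?????tWUa???????
Fragment 2: offset=9 data="TnPxR" -> buffer=?????tWUaTnPxR??
Fragment 3: offset=0 data="fK" -> buffer=fK???tWUaTnPxR??
Fragment 4: offset=14 data="GJ" -> buffer=fK???tWUaTnPxRGJ
Fragment 5: offset=6 data="Iv" -> buffer=fK???tIvaTnPxRGJ
Fragment 6: offset=2 data="LgQ" -> buffer=fKLgQtIvaTnPxRGJ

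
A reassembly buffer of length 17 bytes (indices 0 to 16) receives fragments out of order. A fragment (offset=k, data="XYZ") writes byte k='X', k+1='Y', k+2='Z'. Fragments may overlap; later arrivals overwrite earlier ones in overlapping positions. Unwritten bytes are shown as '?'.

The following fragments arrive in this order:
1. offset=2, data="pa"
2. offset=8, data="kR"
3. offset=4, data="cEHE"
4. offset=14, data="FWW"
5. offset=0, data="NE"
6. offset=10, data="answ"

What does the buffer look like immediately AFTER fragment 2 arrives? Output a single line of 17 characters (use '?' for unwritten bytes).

Answer: ??pa????kR???????

Derivation:
Fragment 1: offset=2 data="pa" -> buffer=??pa?????????????
Fragment 2: offset=8 data="kR" -> buffer=??pa????kR???????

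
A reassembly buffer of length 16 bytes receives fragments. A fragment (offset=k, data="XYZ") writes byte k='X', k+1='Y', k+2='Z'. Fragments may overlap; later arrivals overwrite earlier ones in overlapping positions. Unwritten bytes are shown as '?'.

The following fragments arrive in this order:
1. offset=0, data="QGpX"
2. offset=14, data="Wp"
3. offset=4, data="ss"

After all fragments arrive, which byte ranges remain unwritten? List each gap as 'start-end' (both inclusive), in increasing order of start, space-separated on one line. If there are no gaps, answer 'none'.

Answer: 6-13

Derivation:
Fragment 1: offset=0 len=4
Fragment 2: offset=14 len=2
Fragment 3: offset=4 len=2
Gaps: 6-13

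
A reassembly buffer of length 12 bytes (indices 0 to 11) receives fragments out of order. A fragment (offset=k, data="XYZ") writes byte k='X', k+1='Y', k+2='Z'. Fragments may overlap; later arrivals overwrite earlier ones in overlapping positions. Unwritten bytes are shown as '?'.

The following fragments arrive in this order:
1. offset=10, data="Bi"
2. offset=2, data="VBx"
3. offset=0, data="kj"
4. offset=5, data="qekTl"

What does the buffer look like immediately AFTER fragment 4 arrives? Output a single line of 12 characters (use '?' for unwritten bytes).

Answer: kjVBxqekTlBi

Derivation:
Fragment 1: offset=10 data="Bi" -> buffer=??????????Bi
Fragment 2: offset=2 data="VBx" -> buffer=??VBx?????Bi
Fragment 3: offset=0 data="kj" -> buffer=kjVBx?????Bi
Fragment 4: offset=5 data="qekTl" -> buffer=kjVBxqekTlBi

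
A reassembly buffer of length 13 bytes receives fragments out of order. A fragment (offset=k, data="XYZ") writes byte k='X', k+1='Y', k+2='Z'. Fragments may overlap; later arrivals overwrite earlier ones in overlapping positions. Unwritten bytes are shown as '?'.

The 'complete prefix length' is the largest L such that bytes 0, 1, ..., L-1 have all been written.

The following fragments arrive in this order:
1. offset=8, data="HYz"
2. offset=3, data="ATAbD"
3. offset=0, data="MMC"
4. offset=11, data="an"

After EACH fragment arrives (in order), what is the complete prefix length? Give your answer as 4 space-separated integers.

Fragment 1: offset=8 data="HYz" -> buffer=????????HYz?? -> prefix_len=0
Fragment 2: offset=3 data="ATAbD" -> buffer=???ATAbDHYz?? -> prefix_len=0
Fragment 3: offset=0 data="MMC" -> buffer=MMCATAbDHYz?? -> prefix_len=11
Fragment 4: offset=11 data="an" -> buffer=MMCATAbDHYzan -> prefix_len=13

Answer: 0 0 11 13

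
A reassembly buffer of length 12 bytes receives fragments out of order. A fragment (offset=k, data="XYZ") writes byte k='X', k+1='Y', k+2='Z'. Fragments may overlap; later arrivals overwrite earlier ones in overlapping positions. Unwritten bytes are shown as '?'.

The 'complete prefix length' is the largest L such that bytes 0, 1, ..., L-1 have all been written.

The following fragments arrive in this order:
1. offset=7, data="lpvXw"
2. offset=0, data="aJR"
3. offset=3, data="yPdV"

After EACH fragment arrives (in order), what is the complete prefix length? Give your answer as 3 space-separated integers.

Answer: 0 3 12

Derivation:
Fragment 1: offset=7 data="lpvXw" -> buffer=???????lpvXw -> prefix_len=0
Fragment 2: offset=0 data="aJR" -> buffer=aJR????lpvXw -> prefix_len=3
Fragment 3: offset=3 data="yPdV" -> buffer=aJRyPdVlpvXw -> prefix_len=12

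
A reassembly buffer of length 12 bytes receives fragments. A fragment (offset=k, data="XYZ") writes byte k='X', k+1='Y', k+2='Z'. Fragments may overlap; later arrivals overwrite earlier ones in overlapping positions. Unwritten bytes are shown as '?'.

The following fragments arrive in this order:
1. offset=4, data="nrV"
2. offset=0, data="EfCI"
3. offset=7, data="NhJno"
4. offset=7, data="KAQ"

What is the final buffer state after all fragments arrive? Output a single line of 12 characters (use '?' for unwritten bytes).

Answer: EfCInrVKAQno

Derivation:
Fragment 1: offset=4 data="nrV" -> buffer=????nrV?????
Fragment 2: offset=0 data="EfCI" -> buffer=EfCInrV?????
Fragment 3: offset=7 data="NhJno" -> buffer=EfCInrVNhJno
Fragment 4: offset=7 data="KAQ" -> buffer=EfCInrVKAQno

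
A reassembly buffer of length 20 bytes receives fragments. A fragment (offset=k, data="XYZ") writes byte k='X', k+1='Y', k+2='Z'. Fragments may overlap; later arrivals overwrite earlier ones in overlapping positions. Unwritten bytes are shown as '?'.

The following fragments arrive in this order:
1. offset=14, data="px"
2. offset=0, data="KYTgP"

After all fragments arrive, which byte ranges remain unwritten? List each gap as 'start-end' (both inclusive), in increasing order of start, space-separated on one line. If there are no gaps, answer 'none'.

Answer: 5-13 16-19

Derivation:
Fragment 1: offset=14 len=2
Fragment 2: offset=0 len=5
Gaps: 5-13 16-19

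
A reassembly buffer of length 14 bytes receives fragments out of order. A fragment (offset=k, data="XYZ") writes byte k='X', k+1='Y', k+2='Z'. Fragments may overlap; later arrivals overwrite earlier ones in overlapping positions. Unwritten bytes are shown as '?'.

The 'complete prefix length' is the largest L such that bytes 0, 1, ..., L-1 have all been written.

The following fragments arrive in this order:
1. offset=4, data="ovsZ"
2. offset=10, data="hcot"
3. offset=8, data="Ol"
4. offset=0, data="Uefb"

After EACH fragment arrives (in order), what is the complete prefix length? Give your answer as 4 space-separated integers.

Fragment 1: offset=4 data="ovsZ" -> buffer=????ovsZ?????? -> prefix_len=0
Fragment 2: offset=10 data="hcot" -> buffer=????ovsZ??hcot -> prefix_len=0
Fragment 3: offset=8 data="Ol" -> buffer=????ovsZOlhcot -> prefix_len=0
Fragment 4: offset=0 data="Uefb" -> buffer=UefbovsZOlhcot -> prefix_len=14

Answer: 0 0 0 14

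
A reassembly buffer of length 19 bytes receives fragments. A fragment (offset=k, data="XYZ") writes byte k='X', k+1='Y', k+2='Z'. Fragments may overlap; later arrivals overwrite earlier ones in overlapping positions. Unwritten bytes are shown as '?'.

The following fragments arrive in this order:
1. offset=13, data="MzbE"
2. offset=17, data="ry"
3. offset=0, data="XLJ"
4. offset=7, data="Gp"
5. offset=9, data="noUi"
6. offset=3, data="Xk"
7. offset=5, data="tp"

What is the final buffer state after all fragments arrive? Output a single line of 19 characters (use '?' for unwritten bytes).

Answer: XLJXktpGpnoUiMzbEry

Derivation:
Fragment 1: offset=13 data="MzbE" -> buffer=?????????????MzbE??
Fragment 2: offset=17 data="ry" -> buffer=?????????????MzbEry
Fragment 3: offset=0 data="XLJ" -> buffer=XLJ??????????MzbEry
Fragment 4: offset=7 data="Gp" -> buffer=XLJ????Gp????MzbEry
Fragment 5: offset=9 data="noUi" -> buffer=XLJ????GpnoUiMzbEry
Fragment 6: offset=3 data="Xk" -> buffer=XLJXk??GpnoUiMzbEry
Fragment 7: offset=5 data="tp" -> buffer=XLJXktpGpnoUiMzbEry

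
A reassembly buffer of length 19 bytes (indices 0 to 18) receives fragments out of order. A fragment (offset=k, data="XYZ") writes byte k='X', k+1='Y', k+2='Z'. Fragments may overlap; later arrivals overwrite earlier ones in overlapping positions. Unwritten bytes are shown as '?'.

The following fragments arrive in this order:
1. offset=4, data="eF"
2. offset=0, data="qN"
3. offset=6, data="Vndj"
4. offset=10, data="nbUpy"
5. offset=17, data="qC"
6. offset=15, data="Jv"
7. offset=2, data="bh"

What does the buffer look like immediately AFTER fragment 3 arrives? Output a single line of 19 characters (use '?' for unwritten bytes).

Fragment 1: offset=4 data="eF" -> buffer=????eF?????????????
Fragment 2: offset=0 data="qN" -> buffer=qN??eF?????????????
Fragment 3: offset=6 data="Vndj" -> buffer=qN??eFVndj?????????

Answer: qN??eFVndj?????????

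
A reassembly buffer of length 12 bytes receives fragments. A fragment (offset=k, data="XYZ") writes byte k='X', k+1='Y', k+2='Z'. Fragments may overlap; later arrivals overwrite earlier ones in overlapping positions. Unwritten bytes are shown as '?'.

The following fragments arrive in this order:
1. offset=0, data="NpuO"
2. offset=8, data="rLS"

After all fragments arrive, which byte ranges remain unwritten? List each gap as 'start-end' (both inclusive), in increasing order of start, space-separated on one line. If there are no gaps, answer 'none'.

Fragment 1: offset=0 len=4
Fragment 2: offset=8 len=3
Gaps: 4-7 11-11

Answer: 4-7 11-11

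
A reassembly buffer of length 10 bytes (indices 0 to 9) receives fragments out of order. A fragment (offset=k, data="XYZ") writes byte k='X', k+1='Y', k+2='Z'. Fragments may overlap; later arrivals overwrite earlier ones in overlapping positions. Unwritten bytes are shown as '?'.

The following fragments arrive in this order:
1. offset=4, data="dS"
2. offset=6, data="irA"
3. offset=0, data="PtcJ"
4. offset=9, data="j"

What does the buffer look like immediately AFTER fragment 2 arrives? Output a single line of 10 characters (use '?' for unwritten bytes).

Answer: ????dSirA?

Derivation:
Fragment 1: offset=4 data="dS" -> buffer=????dS????
Fragment 2: offset=6 data="irA" -> buffer=????dSirA?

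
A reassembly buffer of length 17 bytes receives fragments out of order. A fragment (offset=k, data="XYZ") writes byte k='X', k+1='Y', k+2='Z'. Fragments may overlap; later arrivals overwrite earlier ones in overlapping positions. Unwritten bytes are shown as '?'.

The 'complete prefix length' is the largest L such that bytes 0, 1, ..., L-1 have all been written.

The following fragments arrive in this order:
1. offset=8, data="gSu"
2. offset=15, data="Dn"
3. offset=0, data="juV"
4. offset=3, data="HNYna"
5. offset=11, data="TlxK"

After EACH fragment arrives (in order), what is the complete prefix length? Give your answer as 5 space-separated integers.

Answer: 0 0 3 11 17

Derivation:
Fragment 1: offset=8 data="gSu" -> buffer=????????gSu?????? -> prefix_len=0
Fragment 2: offset=15 data="Dn" -> buffer=????????gSu????Dn -> prefix_len=0
Fragment 3: offset=0 data="juV" -> buffer=juV?????gSu????Dn -> prefix_len=3
Fragment 4: offset=3 data="HNYna" -> buffer=juVHNYnagSu????Dn -> prefix_len=11
Fragment 5: offset=11 data="TlxK" -> buffer=juVHNYnagSuTlxKDn -> prefix_len=17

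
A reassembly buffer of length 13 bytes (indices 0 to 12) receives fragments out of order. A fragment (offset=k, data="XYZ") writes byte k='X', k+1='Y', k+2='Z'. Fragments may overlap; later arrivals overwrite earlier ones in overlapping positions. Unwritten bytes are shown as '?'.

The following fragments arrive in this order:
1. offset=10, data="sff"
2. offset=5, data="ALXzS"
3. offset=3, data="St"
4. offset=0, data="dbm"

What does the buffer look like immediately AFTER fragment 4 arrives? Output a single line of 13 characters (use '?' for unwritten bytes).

Answer: dbmStALXzSsff

Derivation:
Fragment 1: offset=10 data="sff" -> buffer=??????????sff
Fragment 2: offset=5 data="ALXzS" -> buffer=?????ALXzSsff
Fragment 3: offset=3 data="St" -> buffer=???StALXzSsff
Fragment 4: offset=0 data="dbm" -> buffer=dbmStALXzSsff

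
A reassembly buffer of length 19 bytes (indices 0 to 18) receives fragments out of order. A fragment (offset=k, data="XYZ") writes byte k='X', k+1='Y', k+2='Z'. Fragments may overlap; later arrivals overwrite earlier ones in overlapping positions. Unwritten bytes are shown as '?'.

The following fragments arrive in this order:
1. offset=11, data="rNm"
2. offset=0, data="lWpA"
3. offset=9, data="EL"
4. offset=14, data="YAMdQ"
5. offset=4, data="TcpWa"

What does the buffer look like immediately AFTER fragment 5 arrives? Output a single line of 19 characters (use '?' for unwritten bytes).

Answer: lWpATcpWaELrNmYAMdQ

Derivation:
Fragment 1: offset=11 data="rNm" -> buffer=???????????rNm?????
Fragment 2: offset=0 data="lWpA" -> buffer=lWpA???????rNm?????
Fragment 3: offset=9 data="EL" -> buffer=lWpA?????ELrNm?????
Fragment 4: offset=14 data="YAMdQ" -> buffer=lWpA?????ELrNmYAMdQ
Fragment 5: offset=4 data="TcpWa" -> buffer=lWpATcpWaELrNmYAMdQ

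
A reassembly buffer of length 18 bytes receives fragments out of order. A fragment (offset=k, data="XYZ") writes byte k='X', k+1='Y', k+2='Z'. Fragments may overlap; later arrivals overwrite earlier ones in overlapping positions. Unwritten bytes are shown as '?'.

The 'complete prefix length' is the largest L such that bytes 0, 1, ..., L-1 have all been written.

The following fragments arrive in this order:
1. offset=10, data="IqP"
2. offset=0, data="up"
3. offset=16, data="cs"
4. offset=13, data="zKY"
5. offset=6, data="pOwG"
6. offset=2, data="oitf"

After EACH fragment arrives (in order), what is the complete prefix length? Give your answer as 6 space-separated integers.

Answer: 0 2 2 2 2 18

Derivation:
Fragment 1: offset=10 data="IqP" -> buffer=??????????IqP????? -> prefix_len=0
Fragment 2: offset=0 data="up" -> buffer=up????????IqP????? -> prefix_len=2
Fragment 3: offset=16 data="cs" -> buffer=up????????IqP???cs -> prefix_len=2
Fragment 4: offset=13 data="zKY" -> buffer=up????????IqPzKYcs -> prefix_len=2
Fragment 5: offset=6 data="pOwG" -> buffer=up????pOwGIqPzKYcs -> prefix_len=2
Fragment 6: offset=2 data="oitf" -> buffer=upoitfpOwGIqPzKYcs -> prefix_len=18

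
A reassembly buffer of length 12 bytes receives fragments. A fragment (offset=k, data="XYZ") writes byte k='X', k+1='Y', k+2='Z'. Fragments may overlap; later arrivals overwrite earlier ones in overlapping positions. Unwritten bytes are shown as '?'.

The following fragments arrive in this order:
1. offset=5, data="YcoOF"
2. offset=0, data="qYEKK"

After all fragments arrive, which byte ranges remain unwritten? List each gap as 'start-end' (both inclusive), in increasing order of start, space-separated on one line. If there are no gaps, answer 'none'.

Answer: 10-11

Derivation:
Fragment 1: offset=5 len=5
Fragment 2: offset=0 len=5
Gaps: 10-11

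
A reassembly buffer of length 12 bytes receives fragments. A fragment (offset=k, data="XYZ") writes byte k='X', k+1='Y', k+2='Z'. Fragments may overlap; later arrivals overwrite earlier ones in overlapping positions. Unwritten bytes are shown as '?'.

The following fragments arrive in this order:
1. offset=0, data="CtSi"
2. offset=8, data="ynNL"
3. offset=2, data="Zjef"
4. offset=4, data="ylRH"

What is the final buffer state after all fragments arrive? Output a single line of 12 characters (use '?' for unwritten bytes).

Fragment 1: offset=0 data="CtSi" -> buffer=CtSi????????
Fragment 2: offset=8 data="ynNL" -> buffer=CtSi????ynNL
Fragment 3: offset=2 data="Zjef" -> buffer=CtZjef??ynNL
Fragment 4: offset=4 data="ylRH" -> buffer=CtZjylRHynNL

Answer: CtZjylRHynNL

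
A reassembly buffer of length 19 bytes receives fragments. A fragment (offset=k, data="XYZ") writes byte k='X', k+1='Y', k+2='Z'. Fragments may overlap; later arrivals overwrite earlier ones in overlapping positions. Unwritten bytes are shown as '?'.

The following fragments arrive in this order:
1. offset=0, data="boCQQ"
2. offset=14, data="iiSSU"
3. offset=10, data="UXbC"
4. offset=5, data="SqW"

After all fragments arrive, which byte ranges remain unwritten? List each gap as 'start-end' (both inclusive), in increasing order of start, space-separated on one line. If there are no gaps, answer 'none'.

Fragment 1: offset=0 len=5
Fragment 2: offset=14 len=5
Fragment 3: offset=10 len=4
Fragment 4: offset=5 len=3
Gaps: 8-9

Answer: 8-9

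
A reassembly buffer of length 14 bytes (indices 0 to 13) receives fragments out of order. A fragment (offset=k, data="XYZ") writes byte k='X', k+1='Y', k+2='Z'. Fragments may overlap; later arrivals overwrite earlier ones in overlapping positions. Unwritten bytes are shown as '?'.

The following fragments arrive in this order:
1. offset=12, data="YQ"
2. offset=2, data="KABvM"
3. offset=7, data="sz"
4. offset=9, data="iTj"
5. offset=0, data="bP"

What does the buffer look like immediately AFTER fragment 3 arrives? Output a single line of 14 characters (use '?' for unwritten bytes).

Answer: ??KABvMsz???YQ

Derivation:
Fragment 1: offset=12 data="YQ" -> buffer=????????????YQ
Fragment 2: offset=2 data="KABvM" -> buffer=??KABvM?????YQ
Fragment 3: offset=7 data="sz" -> buffer=??KABvMsz???YQ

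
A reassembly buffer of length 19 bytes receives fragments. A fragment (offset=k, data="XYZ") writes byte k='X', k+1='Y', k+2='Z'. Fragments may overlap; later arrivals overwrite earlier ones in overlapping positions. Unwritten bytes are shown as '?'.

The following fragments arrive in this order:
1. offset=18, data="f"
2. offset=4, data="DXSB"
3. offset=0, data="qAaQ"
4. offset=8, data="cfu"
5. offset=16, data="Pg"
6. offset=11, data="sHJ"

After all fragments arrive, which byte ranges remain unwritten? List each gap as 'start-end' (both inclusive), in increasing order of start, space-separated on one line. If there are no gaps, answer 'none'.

Fragment 1: offset=18 len=1
Fragment 2: offset=4 len=4
Fragment 3: offset=0 len=4
Fragment 4: offset=8 len=3
Fragment 5: offset=16 len=2
Fragment 6: offset=11 len=3
Gaps: 14-15

Answer: 14-15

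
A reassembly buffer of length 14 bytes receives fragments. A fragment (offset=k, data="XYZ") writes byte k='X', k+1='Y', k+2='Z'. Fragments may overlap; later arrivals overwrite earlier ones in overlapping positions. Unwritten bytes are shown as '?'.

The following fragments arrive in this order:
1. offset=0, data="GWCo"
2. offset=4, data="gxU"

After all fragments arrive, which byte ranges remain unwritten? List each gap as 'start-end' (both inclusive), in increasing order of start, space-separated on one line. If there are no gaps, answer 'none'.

Fragment 1: offset=0 len=4
Fragment 2: offset=4 len=3
Gaps: 7-13

Answer: 7-13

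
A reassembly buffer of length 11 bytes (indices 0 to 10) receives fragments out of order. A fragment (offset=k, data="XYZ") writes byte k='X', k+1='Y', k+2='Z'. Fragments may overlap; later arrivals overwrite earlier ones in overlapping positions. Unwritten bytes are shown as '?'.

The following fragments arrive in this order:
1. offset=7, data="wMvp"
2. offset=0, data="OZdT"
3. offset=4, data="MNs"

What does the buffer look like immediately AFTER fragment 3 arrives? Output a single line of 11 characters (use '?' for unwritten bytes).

Fragment 1: offset=7 data="wMvp" -> buffer=???????wMvp
Fragment 2: offset=0 data="OZdT" -> buffer=OZdT???wMvp
Fragment 3: offset=4 data="MNs" -> buffer=OZdTMNswMvp

Answer: OZdTMNswMvp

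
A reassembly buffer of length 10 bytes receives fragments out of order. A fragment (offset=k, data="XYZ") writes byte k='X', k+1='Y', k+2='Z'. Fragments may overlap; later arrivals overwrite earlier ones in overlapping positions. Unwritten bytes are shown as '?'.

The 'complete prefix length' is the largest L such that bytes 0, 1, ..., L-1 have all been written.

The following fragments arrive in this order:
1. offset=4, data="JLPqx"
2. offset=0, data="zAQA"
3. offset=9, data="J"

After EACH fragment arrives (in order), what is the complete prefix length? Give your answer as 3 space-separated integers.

Fragment 1: offset=4 data="JLPqx" -> buffer=????JLPqx? -> prefix_len=0
Fragment 2: offset=0 data="zAQA" -> buffer=zAQAJLPqx? -> prefix_len=9
Fragment 3: offset=9 data="J" -> buffer=zAQAJLPqxJ -> prefix_len=10

Answer: 0 9 10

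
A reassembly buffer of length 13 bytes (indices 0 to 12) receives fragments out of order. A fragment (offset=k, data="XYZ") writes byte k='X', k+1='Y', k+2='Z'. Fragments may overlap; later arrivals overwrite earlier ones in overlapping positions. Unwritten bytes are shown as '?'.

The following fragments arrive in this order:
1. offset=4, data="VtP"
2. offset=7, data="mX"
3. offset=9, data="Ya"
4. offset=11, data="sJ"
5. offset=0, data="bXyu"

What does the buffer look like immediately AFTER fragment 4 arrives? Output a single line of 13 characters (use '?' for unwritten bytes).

Answer: ????VtPmXYasJ

Derivation:
Fragment 1: offset=4 data="VtP" -> buffer=????VtP??????
Fragment 2: offset=7 data="mX" -> buffer=????VtPmX????
Fragment 3: offset=9 data="Ya" -> buffer=????VtPmXYa??
Fragment 4: offset=11 data="sJ" -> buffer=????VtPmXYasJ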